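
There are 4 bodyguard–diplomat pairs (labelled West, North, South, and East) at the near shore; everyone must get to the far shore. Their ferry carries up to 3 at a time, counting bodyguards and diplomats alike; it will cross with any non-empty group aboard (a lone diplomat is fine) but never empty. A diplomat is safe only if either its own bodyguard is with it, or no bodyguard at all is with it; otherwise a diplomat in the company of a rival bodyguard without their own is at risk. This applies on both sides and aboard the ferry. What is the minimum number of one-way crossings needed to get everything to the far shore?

9

Counting alone: each trip to the far shore takes at most 3 across and each return brings at least 1 back, so after t trips out (and t−1 returns) at most 3t − (t−1) of the 8 are across; that first reaches 8 at t = 4, so at least 7 crossings are needed.
The safety rule pushes this higher. Following every safe sequence of crossings, the most of the 8 that can be at the far shore as the ferry arrives there on crossing 7 is 7 — never all 8.
So no plan with fewer than 9 crossings exists, and this one achieves 9:
1. bodyguard West and diplomat West cross → the far shore.
2. bodyguard West crosses ← the near shore.
3. bodyguard North, bodyguard West, and diplomat North cross → the far shore.
4. bodyguard West and diplomat West cross ← the near shore.
5. bodyguard East, bodyguard South, and bodyguard West cross → the far shore.
6. diplomat North crosses ← the near shore.
7. diplomat North and diplomat West cross → the far shore.
8. diplomat West crosses ← the near shore.
9. diplomat East, diplomat South, and diplomat West cross → the far shore.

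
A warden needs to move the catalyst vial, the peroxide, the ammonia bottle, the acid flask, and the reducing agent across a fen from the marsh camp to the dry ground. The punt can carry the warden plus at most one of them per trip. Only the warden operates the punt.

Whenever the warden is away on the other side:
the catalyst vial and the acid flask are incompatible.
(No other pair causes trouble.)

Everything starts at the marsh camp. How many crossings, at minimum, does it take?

9

Counting alone: the warden can take at most 1 across per trip to the dry ground, so moving all 5 needs at least 5 loaded trips out, with a return between consecutive ones — at least 9 crossings.
The plan below uses exactly 9 crossings, so it is optimal:
1. Warden goes to the dry ground with the catalyst vial.
2. Warden goes back to the marsh camp alone.
3. Warden goes to the dry ground with the peroxide.
4. Warden goes back to the marsh camp alone.
5. Warden goes to the dry ground with the ammonia bottle.
6. Warden goes back to the marsh camp alone.
7. Warden goes to the dry ground with the reducing agent.
8. Warden goes back to the marsh camp alone.
9. Warden goes to the dry ground with the acid flask.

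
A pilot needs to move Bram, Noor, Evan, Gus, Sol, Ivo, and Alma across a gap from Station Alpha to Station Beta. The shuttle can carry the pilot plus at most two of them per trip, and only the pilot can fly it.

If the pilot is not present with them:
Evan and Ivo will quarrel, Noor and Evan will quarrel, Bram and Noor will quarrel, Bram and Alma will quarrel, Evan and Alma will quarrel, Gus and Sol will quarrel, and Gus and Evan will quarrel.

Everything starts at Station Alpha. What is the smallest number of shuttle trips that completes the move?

impossible

Whatever the first load, the items left behind include a forbidden pair without the pilot. No opening move is safe, so no plan exists.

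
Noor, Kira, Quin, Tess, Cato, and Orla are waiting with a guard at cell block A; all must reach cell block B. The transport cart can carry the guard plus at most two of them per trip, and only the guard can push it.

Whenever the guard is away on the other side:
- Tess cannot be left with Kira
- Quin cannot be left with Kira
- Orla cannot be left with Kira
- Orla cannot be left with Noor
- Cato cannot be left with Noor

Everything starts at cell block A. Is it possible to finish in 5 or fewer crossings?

Counting alone: the guard can take at most 2 across per trip to cell block B, so moving all 6 needs at least 3 loaded trips out, with a return between consecutive ones — at least 5 crossings.
The safety rule pushes this higher. Following every safe sequence of crossings, the most of the 6 that can be at cell block B as the transport cart arrives there on crossing 5 is 5 — never all 6.
So the move cannot be finished within 5 crossings. (The shortest complete plan takes 7:)
1. Guard goes to cell block B with Kira and Noor.
2. Guard goes back to cell block A alone.
3. Guard goes to cell block B with Quin and Tess.
4. Guard goes back to cell block A with Kira.
5. Guard goes to cell block B with Cato and Orla.
6. Guard goes back to cell block A with Noor.
7. Guard goes to cell block B with Kira and Noor.

No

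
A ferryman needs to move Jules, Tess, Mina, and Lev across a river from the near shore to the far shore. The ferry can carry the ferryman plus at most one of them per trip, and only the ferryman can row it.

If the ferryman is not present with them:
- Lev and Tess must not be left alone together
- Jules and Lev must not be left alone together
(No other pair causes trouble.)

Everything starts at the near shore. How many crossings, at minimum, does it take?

9

Counting alone: the ferryman can take at most 1 across per trip to the far shore, so moving all 4 needs at least 4 loaded trips out, with a return between consecutive ones — at least 7 crossings.
The safety rule pushes this higher. Following every safe sequence of crossings, the most of the 4 that can be at the far shore as the ferry arrives there on crossing 7 is 3 — never all 4.
So no plan with fewer than 9 crossings exists, and this one achieves 9:
1. Ferryman goes to the far shore with Lev.
2. Ferryman goes back to the near shore alone.
3. Ferryman goes to the far shore with Jules.
4. Ferryman goes back to the near shore with Lev.
5. Ferryman goes to the far shore with Tess.
6. Ferryman goes back to the near shore alone.
7. Ferryman goes to the far shore with Mina.
8. Ferryman goes back to the near shore alone.
9. Ferryman goes to the far shore with Lev.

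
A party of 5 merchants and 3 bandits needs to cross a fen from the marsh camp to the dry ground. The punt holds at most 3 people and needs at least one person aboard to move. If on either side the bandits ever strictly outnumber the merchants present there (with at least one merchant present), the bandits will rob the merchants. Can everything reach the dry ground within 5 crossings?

No

Counting alone: each trip to the dry ground takes at most 3 across and each return brings at least 1 back, so after t trips out (and t−1 returns) at most 3t − (t−1) of the 8 are across; that first reaches 8 at t = 4, so at least 7 crossings are needed.
Since 5 < 7, 5 crossings cannot be enough. (The shortest complete plan in fact takes 7:)
1. 2 bandits → the dry ground.  (the marsh camp: 5M 1B; the dry ground: 0M 2B)
2. 1 bandit ← the marsh camp.  (the marsh camp: 5M 2B; the dry ground: 0M 1B)
3. 2 merchants and 1 bandit → the dry ground.  (the marsh camp: 3M 1B; the dry ground: 2M 2B)
4. 1 bandit ← the marsh camp.  (the marsh camp: 3M 2B; the dry ground: 2M 1B)
5. 1 merchant and 2 bandits → the dry ground.  (the marsh camp: 2M 0B; the dry ground: 3M 3B)
6. 1 bandit ← the marsh camp.  (the marsh camp: 2M 1B; the dry ground: 3M 2B)
7. 2 merchants and 1 bandit → the dry ground.  (the marsh camp: 0M 0B; the dry ground: 5M 3B)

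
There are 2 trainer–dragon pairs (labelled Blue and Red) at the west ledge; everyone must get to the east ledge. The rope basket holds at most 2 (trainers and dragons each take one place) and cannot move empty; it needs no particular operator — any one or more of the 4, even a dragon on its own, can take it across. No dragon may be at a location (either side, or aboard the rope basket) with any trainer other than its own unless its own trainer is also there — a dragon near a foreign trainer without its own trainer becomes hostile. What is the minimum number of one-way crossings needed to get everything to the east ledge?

Counting alone: each trip to the east ledge takes at most 2 across and each return brings at least 1 back, so after t trips out (and t−1 returns) at most 2t − (t−1) of the 4 are across; that first reaches 4 at t = 3, so at least 5 crossings are needed.
The plan below uses exactly 5 crossings, so it is optimal:
1. dragon Blue and trainer Blue cross → the east ledge.
2. trainer Blue crosses ← the west ledge.
3. trainer Blue and trainer Red cross → the east ledge.
4. trainer Red crosses ← the west ledge.
5. dragon Red and trainer Red cross → the east ledge.

5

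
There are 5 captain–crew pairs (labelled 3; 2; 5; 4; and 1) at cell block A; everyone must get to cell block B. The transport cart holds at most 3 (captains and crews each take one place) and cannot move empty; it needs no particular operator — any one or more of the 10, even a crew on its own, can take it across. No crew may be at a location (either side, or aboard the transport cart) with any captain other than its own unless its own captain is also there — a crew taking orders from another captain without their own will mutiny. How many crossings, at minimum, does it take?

11

Counting alone: each trip to cell block B takes at most 3 across and each return brings at least 1 back, so after t trips out (and t−1 returns) at most 3t − (t−1) of the 10 are across; that first reaches 10 at t = 5, so at least 9 crossings are needed.
The safety rule pushes this higher. Following every safe sequence of crossings, the most of the 10 that can be at cell block B as the transport cart arrives there on crossing 9 is 9 — never all 10.
So no plan with fewer than 11 crossings exists, and this one achieves 11:
1. captain 3 and crew 3 cross → cell block B.
2. captain 3 crosses ← cell block A.
3. crew 2, crew 4, and crew 5 cross → cell block B.
4. crew 3 crosses ← cell block A.
5. captain 2, captain 4, and captain 5 cross → cell block B.
6. captain 2 and crew 2 cross ← cell block A.
7. captain 1, captain 2, and captain 3 cross → cell block B.
8. crew 5 crosses ← cell block A.
9. crew 2 and crew 3 cross → cell block B.
10. crew 3 crosses ← cell block A.
11. crew 1, crew 3, and crew 5 cross → cell block B.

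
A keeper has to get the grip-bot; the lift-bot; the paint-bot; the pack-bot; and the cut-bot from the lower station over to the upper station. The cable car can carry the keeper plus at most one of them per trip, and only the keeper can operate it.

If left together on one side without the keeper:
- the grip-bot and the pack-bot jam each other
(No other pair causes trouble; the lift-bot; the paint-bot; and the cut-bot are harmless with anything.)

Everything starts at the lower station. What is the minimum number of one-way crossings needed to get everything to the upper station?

Counting alone: the keeper can take at most 1 across per trip to the upper station, so moving all 5 needs at least 5 loaded trips out, with a return between consecutive ones — at least 9 crossings.
The plan below uses exactly 9 crossings, so it is optimal:
1. Keeper goes to the upper station with the grip-bot.
2. Keeper goes back to the lower station alone.
3. Keeper goes to the upper station with the lift-bot.
4. Keeper goes back to the lower station alone.
5. Keeper goes to the upper station with the paint-bot.
6. Keeper goes back to the lower station alone.
7. Keeper goes to the upper station with the cut-bot.
8. Keeper goes back to the lower station alone.
9. Keeper goes to the upper station with the pack-bot.

9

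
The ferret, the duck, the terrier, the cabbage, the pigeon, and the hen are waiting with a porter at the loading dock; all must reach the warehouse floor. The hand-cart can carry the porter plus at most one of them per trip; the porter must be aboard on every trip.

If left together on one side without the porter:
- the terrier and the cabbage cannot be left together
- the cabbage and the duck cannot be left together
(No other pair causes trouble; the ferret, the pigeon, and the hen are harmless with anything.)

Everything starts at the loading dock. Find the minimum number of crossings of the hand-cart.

Counting alone: the porter can take at most 1 across per trip to the warehouse floor, so moving all 6 needs at least 6 loaded trips out, with a return between consecutive ones — at least 11 crossings.
The safety rule pushes this higher. Following every safe sequence of crossings, the most of the 6 that can be at the warehouse floor as the hand-cart arrives there on crossing 11 is 5 — never all 6.
So no plan with fewer than 13 crossings exists, and this one achieves 13:
1. Porter goes to the warehouse floor with the cabbage.  [the loading dock: the duck, the ferret, the hen, the pigeon, the terrier | the warehouse floor: the cabbage]
2. Porter goes back to the loading dock alone.  [the loading dock: the duck, the ferret, the hen, the pigeon, the terrier | the warehouse floor: the cabbage]
3. Porter goes to the warehouse floor with the ferret.  [the loading dock: the duck, the hen, the pigeon, the terrier | the warehouse floor: the cabbage, the ferret]
4. Porter goes back to the loading dock alone.  [the loading dock: the duck, the hen, the pigeon, the terrier | the warehouse floor: the cabbage, the ferret]
5. Porter goes to the warehouse floor with the duck.  [the loading dock: the hen, the pigeon, the terrier | the warehouse floor: the cabbage, the duck, the ferret]
6. Porter goes back to the loading dock with the cabbage.  [the loading dock: the cabbage, the hen, the pigeon, the terrier | the warehouse floor: the duck, the ferret]
7. Porter goes to the warehouse floor with the terrier.  [the loading dock: the cabbage, the hen, the pigeon | the warehouse floor: the duck, the ferret, the terrier]
8. Porter goes back to the loading dock alone.  [the loading dock: the cabbage, the hen, the pigeon | the warehouse floor: the duck, the ferret, the terrier]
9. Porter goes to the warehouse floor with the pigeon.  [the loading dock: the cabbage, the hen | the warehouse floor: the duck, the ferret, the pigeon, the terrier]
10. Porter goes back to the loading dock alone.  [the loading dock: the cabbage, the hen | the warehouse floor: the duck, the ferret, the pigeon, the terrier]
11. Porter goes to the warehouse floor with the hen.  [the loading dock: the cabbage | the warehouse floor: the duck, the ferret, the hen, the pigeon, the terrier]
12. Porter goes back to the loading dock alone.  [the loading dock: the cabbage | the warehouse floor: the duck, the ferret, the hen, the pigeon, the terrier]
13. Porter goes to the warehouse floor with the cabbage.  [the loading dock: — | the warehouse floor: the cabbage, the duck, the ferret, the hen, the pigeon, the terrier]

13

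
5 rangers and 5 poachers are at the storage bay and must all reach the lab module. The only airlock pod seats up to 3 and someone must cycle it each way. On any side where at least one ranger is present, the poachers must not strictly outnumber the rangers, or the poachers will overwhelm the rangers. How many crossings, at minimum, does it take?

Counting alone: each trip to the lab module takes at most 3 across and each return brings at least 1 back, so after t trips out (and t−1 returns) at most 3t − (t−1) of the 10 are across; that first reaches 10 at t = 5, so at least 9 crossings are needed.
The safety rule pushes this higher. Following every safe sequence of crossings, the most of the 10 that can be at the lab module as the airlock pod arrives there on crossing 9 is 9 — never all 10.
So no plan with fewer than 11 crossings exists, and this one achieves 11:
1. 2 poachers → the lab module.  (the storage bay: 5R 3P; the lab module: 0R 2P)
2. 1 poacher ← the storage bay.  (the storage bay: 5R 4P; the lab module: 0R 1P)
3. 3 poachers → the lab module.  (the storage bay: 5R 1P; the lab module: 0R 4P)
4. 1 poacher ← the storage bay.  (the storage bay: 5R 2P; the lab module: 0R 3P)
5. 3 rangers → the lab module.  (the storage bay: 2R 2P; the lab module: 3R 3P)
6. 1 ranger and 1 poacher ← the storage bay.  (the storage bay: 3R 3P; the lab module: 2R 2P)
7. 3 rangers → the lab module.  (the storage bay: 0R 3P; the lab module: 5R 2P)
8. 1 poacher ← the storage bay.  (the storage bay: 0R 4P; the lab module: 5R 1P)
9. 2 poachers → the lab module.  (the storage bay: 0R 2P; the lab module: 5R 3P)
10. 1 poacher ← the storage bay.  (the storage bay: 0R 3P; the lab module: 5R 2P)
11. 3 poachers → the lab module.  (the storage bay: 0R 0P; the lab module: 5R 5P)

11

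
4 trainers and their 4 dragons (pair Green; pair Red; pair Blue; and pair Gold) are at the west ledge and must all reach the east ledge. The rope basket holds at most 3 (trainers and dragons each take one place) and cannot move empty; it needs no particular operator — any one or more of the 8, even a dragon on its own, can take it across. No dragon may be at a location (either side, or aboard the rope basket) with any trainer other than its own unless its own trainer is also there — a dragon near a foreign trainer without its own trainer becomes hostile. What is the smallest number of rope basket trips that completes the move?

Counting alone: each trip to the east ledge takes at most 3 across and each return brings at least 1 back, so after t trips out (and t−1 returns) at most 3t − (t−1) of the 8 are across; that first reaches 8 at t = 4, so at least 7 crossings are needed.
The safety rule pushes this higher. Following every safe sequence of crossings, the most of the 8 that can be at the east ledge as the rope basket arrives there on crossing 7 is 7 — never all 8.
So no plan with fewer than 9 crossings exists, and this one achieves 9:
1. dragon Green and trainer Green cross → the east ledge.
2. trainer Green crosses ← the west ledge.
3. dragon Red, trainer Green, and trainer Red cross → the east ledge.
4. dragon Green and trainer Green cross ← the west ledge.
5. trainer Blue, trainer Gold, and trainer Green cross → the east ledge.
6. dragon Red crosses ← the west ledge.
7. dragon Green and dragon Red cross → the east ledge.
8. dragon Green crosses ← the west ledge.
9. dragon Blue, dragon Gold, and dragon Green cross → the east ledge.

9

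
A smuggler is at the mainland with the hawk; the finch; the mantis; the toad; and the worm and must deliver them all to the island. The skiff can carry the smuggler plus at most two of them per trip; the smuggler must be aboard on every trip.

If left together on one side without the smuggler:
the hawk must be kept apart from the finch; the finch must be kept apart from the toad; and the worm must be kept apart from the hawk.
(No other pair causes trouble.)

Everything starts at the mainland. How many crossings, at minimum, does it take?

Counting alone: the smuggler can take at most 2 across per trip to the island, so moving all 5 needs at least 3 loaded trips out, with a return between consecutive ones — at least 5 crossings.
The plan below uses exactly 5 crossings, so it is optimal:
1. Smuggler goes to the island with the finch and the hawk.
2. Smuggler goes back to the mainland with the hawk.
3. Smuggler goes to the island with the mantis and the worm.
4. Smuggler goes back to the mainland alone.
5. Smuggler goes to the island with the hawk and the toad.

5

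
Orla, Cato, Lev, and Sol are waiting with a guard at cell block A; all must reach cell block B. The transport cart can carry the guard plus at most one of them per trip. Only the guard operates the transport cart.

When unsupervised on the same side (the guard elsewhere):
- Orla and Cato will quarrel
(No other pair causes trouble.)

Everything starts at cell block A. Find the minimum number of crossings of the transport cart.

Counting alone: the guard can take at most 1 across per trip to cell block B, so moving all 4 needs at least 4 loaded trips out, with a return between consecutive ones — at least 7 crossings.
The plan below uses exactly 7 crossings, so it is optimal:
1. Guard goes to cell block B with Orla.  [cell block A: Cato, Lev, Sol | cell block B: Orla]
2. Guard goes back to cell block A alone.  [cell block A: Cato, Lev, Sol | cell block B: Orla]
3. Guard goes to cell block B with Lev.  [cell block A: Cato, Sol | cell block B: Lev, Orla]
4. Guard goes back to cell block A alone.  [cell block A: Cato, Sol | cell block B: Lev, Orla]
5. Guard goes to cell block B with Sol.  [cell block A: Cato | cell block B: Lev, Orla, Sol]
6. Guard goes back to cell block A alone.  [cell block A: Cato | cell block B: Lev, Orla, Sol]
7. Guard goes to cell block B with Cato.  [cell block A: — | cell block B: Cato, Lev, Orla, Sol]

7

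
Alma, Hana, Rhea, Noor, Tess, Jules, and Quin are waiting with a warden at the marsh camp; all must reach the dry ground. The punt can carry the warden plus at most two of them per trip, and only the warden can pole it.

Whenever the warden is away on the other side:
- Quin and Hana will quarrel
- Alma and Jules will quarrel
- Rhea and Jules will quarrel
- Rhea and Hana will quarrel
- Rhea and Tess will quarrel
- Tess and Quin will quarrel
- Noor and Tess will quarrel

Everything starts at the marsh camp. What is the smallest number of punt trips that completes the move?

impossible

Whatever the first load, the items left behind include a forbidden pair without the warden. No opening move is safe, so no plan exists.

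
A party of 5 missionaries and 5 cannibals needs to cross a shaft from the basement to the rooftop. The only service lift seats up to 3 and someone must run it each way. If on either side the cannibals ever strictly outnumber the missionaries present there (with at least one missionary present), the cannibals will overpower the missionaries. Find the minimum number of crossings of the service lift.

11

Counting alone: each trip to the rooftop takes at most 3 across and each return brings at least 1 back, so after t trips out (and t−1 returns) at most 3t − (t−1) of the 10 are across; that first reaches 10 at t = 5, so at least 9 crossings are needed.
The safety rule pushes this higher. Following every safe sequence of crossings, the most of the 10 that can be at the rooftop as the service lift arrives there on crossing 9 is 9 — never all 10.
So no plan with fewer than 11 crossings exists, and this one achieves 11:
1. 2 cannibals → the rooftop.  (the basement: 5M 3C; the rooftop: 0M 2C)
2. 1 cannibal ← the basement.  (the basement: 5M 4C; the rooftop: 0M 1C)
3. 3 cannibals → the rooftop.  (the basement: 5M 1C; the rooftop: 0M 4C)
4. 1 cannibal ← the basement.  (the basement: 5M 2C; the rooftop: 0M 3C)
5. 3 missionaries → the rooftop.  (the basement: 2M 2C; the rooftop: 3M 3C)
6. 1 missionary and 1 cannibal ← the basement.  (the basement: 3M 3C; the rooftop: 2M 2C)
7. 3 missionaries → the rooftop.  (the basement: 0M 3C; the rooftop: 5M 2C)
8. 1 cannibal ← the basement.  (the basement: 0M 4C; the rooftop: 5M 1C)
9. 2 cannibals → the rooftop.  (the basement: 0M 2C; the rooftop: 5M 3C)
10. 1 cannibal ← the basement.  (the basement: 0M 3C; the rooftop: 5M 2C)
11. 3 cannibals → the rooftop.  (the basement: 0M 0C; the rooftop: 5M 5C)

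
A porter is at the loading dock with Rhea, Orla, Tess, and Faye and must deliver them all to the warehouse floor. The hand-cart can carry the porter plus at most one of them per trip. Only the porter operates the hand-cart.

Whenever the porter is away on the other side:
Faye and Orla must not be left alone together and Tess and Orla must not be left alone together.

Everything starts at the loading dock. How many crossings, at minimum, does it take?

Counting alone: the porter can take at most 1 across per trip to the warehouse floor, so moving all 4 needs at least 4 loaded trips out, with a return between consecutive ones — at least 7 crossings.
The safety rule pushes this higher. Following every safe sequence of crossings, the most of the 4 that can be at the warehouse floor as the hand-cart arrives there on crossing 7 is 3 — never all 4.
So no plan with fewer than 9 crossings exists, and this one achieves 9:
1. Porter goes to the warehouse floor with Orla.  [the loading dock: Faye, Rhea, Tess | the warehouse floor: Orla]
2. Porter goes back to the loading dock alone.  [the loading dock: Faye, Rhea, Tess | the warehouse floor: Orla]
3. Porter goes to the warehouse floor with Rhea.  [the loading dock: Faye, Tess | the warehouse floor: Orla, Rhea]
4. Porter goes back to the loading dock alone.  [the loading dock: Faye, Tess | the warehouse floor: Orla, Rhea]
5. Porter goes to the warehouse floor with Tess.  [the loading dock: Faye | the warehouse floor: Orla, Rhea, Tess]
6. Porter goes back to the loading dock with Orla.  [the loading dock: Faye, Orla | the warehouse floor: Rhea, Tess]
7. Porter goes to the warehouse floor with Faye.  [the loading dock: Orla | the warehouse floor: Faye, Rhea, Tess]
8. Porter goes back to the loading dock alone.  [the loading dock: Orla | the warehouse floor: Faye, Rhea, Tess]
9. Porter goes to the warehouse floor with Orla.  [the loading dock: — | the warehouse floor: Faye, Orla, Rhea, Tess]

9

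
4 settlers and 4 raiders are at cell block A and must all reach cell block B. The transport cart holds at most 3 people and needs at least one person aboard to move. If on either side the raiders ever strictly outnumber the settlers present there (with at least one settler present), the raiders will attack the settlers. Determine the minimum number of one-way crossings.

Counting alone: each trip to cell block B takes at most 3 across and each return brings at least 1 back, so after t trips out (and t−1 returns) at most 3t − (t−1) of the 8 are across; that first reaches 8 at t = 4, so at least 7 crossings are needed.
The safety rule pushes this higher. Following every safe sequence of crossings, the most of the 8 that can be at cell block B as the transport cart arrives there on crossing 7 is 7 — never all 8.
So no plan with fewer than 9 crossings exists, and this one achieves 9:
1. 2 raiders → cell block B.  (cell block A: 4S 2R; cell block B: 0S 2R)
2. 1 raider ← cell block A.  (cell block A: 4S 3R; cell block B: 0S 1R)
3. 3 raiders → cell block B.  (cell block A: 4S 0R; cell block B: 0S 4R)
4. 1 raider ← cell block A.  (cell block A: 4S 1R; cell block B: 0S 3R)
5. 3 settlers → cell block B.  (cell block A: 1S 1R; cell block B: 3S 3R)
6. 1 settler and 1 raider ← cell block A.  (cell block A: 2S 2R; cell block B: 2S 2R)
7. 2 settlers → cell block B.  (cell block A: 0S 2R; cell block B: 4S 2R)
8. 1 raider ← cell block A.  (cell block A: 0S 3R; cell block B: 4S 1R)
9. 3 raiders → cell block B.  (cell block A: 0S 0R; cell block B: 4S 4R)

9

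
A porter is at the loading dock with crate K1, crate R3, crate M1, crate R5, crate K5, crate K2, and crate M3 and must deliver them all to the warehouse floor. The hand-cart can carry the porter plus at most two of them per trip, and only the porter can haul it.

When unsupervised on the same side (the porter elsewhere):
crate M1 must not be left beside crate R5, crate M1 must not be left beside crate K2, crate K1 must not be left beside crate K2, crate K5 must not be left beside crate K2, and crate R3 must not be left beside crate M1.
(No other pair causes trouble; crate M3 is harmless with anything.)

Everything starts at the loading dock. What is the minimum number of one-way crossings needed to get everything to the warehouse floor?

Counting alone: the porter can take at most 2 across per trip to the warehouse floor, so moving all 7 needs at least 4 loaded trips out, with a return between consecutive ones — at least 7 crossings.
The safety rule pushes this higher. Following every safe sequence of crossings, the most of the 7 that can be at the warehouse floor as the hand-cart arrives there on crossing 7 is 6 — never all 7.
So no plan with fewer than 9 crossings exists, and this one achieves 9:
1. Porter goes to the warehouse floor with crate K2 and crate M1.  [the loading dock: crate K1, crate K5, crate M3, crate R3, crate R5 | the warehouse floor: crate K2, crate M1]
2. Porter goes back to the loading dock with crate M1.  [the loading dock: crate K1, crate K5, crate M1, crate M3, crate R3, crate R5 | the warehouse floor: crate K2]
3. Porter goes to the warehouse floor with crate K1 and crate M1.  [the loading dock: crate K5, crate M3, crate R3, crate R5 | the warehouse floor: crate K1, crate K2, crate M1]
4. Porter goes back to the loading dock with crate K2.  [the loading dock: crate K2, crate K5, crate M3, crate R3, crate R5 | the warehouse floor: crate K1, crate M1]
5. Porter goes to the warehouse floor with crate K5 and crate M3.  [the loading dock: crate K2, crate R3, crate R5 | the warehouse floor: crate K1, crate K5, crate M1, crate M3]
6. Porter goes back to the loading dock alone.  [the loading dock: crate K2, crate R3, crate R5 | the warehouse floor: crate K1, crate K5, crate M1, crate M3]
7. Porter goes to the warehouse floor with crate R3 and crate R5.  [the loading dock: crate K2 | the warehouse floor: crate K1, crate K5, crate M1, crate M3, crate R3, crate R5]
8. Porter goes back to the loading dock with crate M1.  [the loading dock: crate K2, crate M1 | the warehouse floor: crate K1, crate K5, crate M3, crate R3, crate R5]
9. Porter goes to the warehouse floor with crate K2 and crate M1.  [the loading dock: — | the warehouse floor: crate K1, crate K2, crate K5, crate M1, crate M3, crate R3, crate R5]

9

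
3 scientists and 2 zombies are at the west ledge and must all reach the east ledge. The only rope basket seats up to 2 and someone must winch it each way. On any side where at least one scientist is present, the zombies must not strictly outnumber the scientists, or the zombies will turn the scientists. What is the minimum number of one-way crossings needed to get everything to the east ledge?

7

Counting alone: each trip to the east ledge takes at most 2 across and each return brings at least 1 back, so after t trips out (and t−1 returns) at most 2t − (t−1) of the 5 are across; that first reaches 5 at t = 4, so at least 7 crossings are needed.
The plan below uses exactly 7 crossings, so it is optimal:
1. 2 zombies → the east ledge.  (the west ledge: 3S 0Z; the east ledge: 0S 2Z)
2. 1 zombie ← the west ledge.  (the west ledge: 3S 1Z; the east ledge: 0S 1Z)
3. 2 scientists → the east ledge.  (the west ledge: 1S 1Z; the east ledge: 2S 1Z)
4. 1 scientist ← the west ledge.  (the west ledge: 2S 1Z; the east ledge: 1S 1Z)
5. 1 scientist and 1 zombie → the east ledge.  (the west ledge: 1S 0Z; the east ledge: 2S 2Z)
6. 1 zombie ← the west ledge.  (the west ledge: 1S 1Z; the east ledge: 2S 1Z)
7. 1 scientist and 1 zombie → the east ledge.  (the west ledge: 0S 0Z; the east ledge: 3S 2Z)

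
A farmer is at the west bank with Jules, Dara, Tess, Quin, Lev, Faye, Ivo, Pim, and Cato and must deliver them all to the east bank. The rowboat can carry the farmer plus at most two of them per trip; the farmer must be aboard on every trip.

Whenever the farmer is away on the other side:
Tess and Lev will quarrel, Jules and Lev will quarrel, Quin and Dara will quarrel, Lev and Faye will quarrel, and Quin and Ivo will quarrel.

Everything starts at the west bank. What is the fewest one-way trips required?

11

Counting alone: the farmer can take at most 2 across per trip to the east bank, so moving all 9 needs at least 5 loaded trips out, with a return between consecutive ones — at least 9 crossings.
The safety rule pushes this higher. Following every safe sequence of crossings, the most of the 9 that can be at the east bank as the rowboat arrives there on crossing 9 is 8 — never all 9.
So no plan with fewer than 11 crossings exists, and this one achieves 11:
1. Farmer goes to the east bank with Lev and Quin.
2. Farmer goes back to the west bank alone.
3. Farmer goes to the east bank with Jules.
4. Farmer goes back to the west bank with Lev.
5. Farmer goes to the east bank with Faye and Tess.
6. Farmer goes back to the west bank alone.
7. Farmer goes to the east bank with Dara and Ivo.
8. Farmer goes back to the west bank with Quin.
9. Farmer goes to the east bank with Cato and Pim.
10. Farmer goes back to the west bank alone.
11. Farmer goes to the east bank with Lev and Quin.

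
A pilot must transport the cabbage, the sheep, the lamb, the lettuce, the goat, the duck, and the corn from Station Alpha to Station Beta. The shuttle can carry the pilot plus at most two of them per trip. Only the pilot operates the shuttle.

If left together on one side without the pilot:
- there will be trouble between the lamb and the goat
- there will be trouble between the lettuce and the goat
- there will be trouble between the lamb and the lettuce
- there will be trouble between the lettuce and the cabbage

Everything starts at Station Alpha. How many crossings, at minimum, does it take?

11

Counting alone: the pilot can take at most 2 across per trip to Station Beta, so moving all 7 needs at least 4 loaded trips out, with a return between consecutive ones — at least 7 crossings.
The safety rule pushes this higher. Following every safe sequence of crossings, the most of the 7 that can be at Station Beta as the shuttle arrives there on crossings 7, 9 is 5, 6 respectively — never all 7.
So no plan with fewer than 11 crossings exists, and this one achieves 11:
1. Pilot goes to Station Beta with the lamb and the lettuce.  [Station Alpha: the cabbage, the corn, the duck, the goat, the sheep | Station Beta: the lamb, the lettuce]
2. Pilot goes back to Station Alpha with the lamb.  [Station Alpha: the cabbage, the corn, the duck, the goat, the lamb, the sheep | Station Beta: the lettuce]
3. Pilot goes to Station Beta with the cabbage and the lamb.  [Station Alpha: the corn, the duck, the goat, the sheep | Station Beta: the cabbage, the lamb, the lettuce]
4. Pilot goes back to Station Alpha with the lettuce.  [Station Alpha: the corn, the duck, the goat, the lettuce, the sheep | Station Beta: the cabbage, the lamb]
5. Pilot goes to Station Beta with the lettuce and the sheep.  [Station Alpha: the corn, the duck, the goat | Station Beta: the cabbage, the lamb, the lettuce, the sheep]
6. Pilot goes back to Station Alpha with the lettuce.  [Station Alpha: the corn, the duck, the goat, the lettuce | Station Beta: the cabbage, the lamb, the sheep]
7. Pilot goes to Station Beta with the duck and the lettuce.  [Station Alpha: the corn, the goat | Station Beta: the cabbage, the duck, the lamb, the lettuce, the sheep]
8. Pilot goes back to Station Alpha with the lettuce.  [Station Alpha: the corn, the goat, the lettuce | Station Beta: the cabbage, the duck, the lamb, the sheep]
9. Pilot goes to Station Beta with the corn and the lettuce.  [Station Alpha: the goat | Station Beta: the cabbage, the corn, the duck, the lamb, the lettuce, the sheep]
10. Pilot goes back to Station Alpha with the lettuce.  [Station Alpha: the goat, the lettuce | Station Beta: the cabbage, the corn, the duck, the lamb, the sheep]
11. Pilot goes to Station Beta with the goat and the lettuce.  [Station Alpha: — | Station Beta: the cabbage, the corn, the duck, the goat, the lamb, the lettuce, the sheep]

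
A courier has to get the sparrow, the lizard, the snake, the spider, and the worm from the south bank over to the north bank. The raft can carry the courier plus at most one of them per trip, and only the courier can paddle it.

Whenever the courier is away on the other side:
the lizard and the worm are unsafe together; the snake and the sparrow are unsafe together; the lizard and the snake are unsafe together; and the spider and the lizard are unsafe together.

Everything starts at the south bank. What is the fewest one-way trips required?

Whatever the first load, the items left behind include a forbidden pair without the courier. No opening move is safe, so no plan exists.

impossible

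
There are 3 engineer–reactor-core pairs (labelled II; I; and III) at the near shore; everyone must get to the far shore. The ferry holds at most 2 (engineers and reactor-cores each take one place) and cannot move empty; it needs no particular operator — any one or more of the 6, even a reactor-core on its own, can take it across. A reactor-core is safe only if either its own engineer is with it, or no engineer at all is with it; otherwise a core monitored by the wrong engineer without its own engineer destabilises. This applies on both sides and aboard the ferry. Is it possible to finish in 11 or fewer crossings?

Yes — this plan uses 11 crossings (≤ 11):
1. engineer II and reactor-core II cross → the far shore.
2. engineer II crosses ← the near shore.
3. reactor-core I and reactor-core III cross → the far shore.
4. reactor-core II crosses ← the near shore.
5. engineer I and engineer III cross → the far shore.
6. engineer I and reactor-core I cross ← the near shore.
7. engineer I and engineer II cross → the far shore.
8. reactor-core III crosses ← the near shore.
9. reactor-core I and reactor-core II cross → the far shore.
10. engineer III crosses ← the near shore.
11. engineer III and reactor-core III cross → the far shore.

Yes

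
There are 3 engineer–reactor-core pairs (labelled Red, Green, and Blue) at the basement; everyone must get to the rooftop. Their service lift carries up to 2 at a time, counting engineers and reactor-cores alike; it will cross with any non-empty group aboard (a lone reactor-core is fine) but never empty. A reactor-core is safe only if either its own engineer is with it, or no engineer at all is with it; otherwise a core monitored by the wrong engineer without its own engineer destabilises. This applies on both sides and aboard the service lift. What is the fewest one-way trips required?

11

Counting alone: each trip to the rooftop takes at most 2 across and each return brings at least 1 back, so after t trips out (and t−1 returns) at most 2t − (t−1) of the 6 are across; that first reaches 6 at t = 5, so at least 9 crossings are needed.
The safety rule pushes this higher. Following every safe sequence of crossings, the most of the 6 that can be at the rooftop as the service lift arrives there on crossing 9 is 5 — never all 6.
So no plan with fewer than 11 crossings exists, and this one achieves 11:
1. engineer Red and reactor-core Red cross → the rooftop.
2. engineer Red crosses ← the basement.
3. reactor-core Blue and reactor-core Green cross → the rooftop.
4. reactor-core Red crosses ← the basement.
5. engineer Blue and engineer Green cross → the rooftop.
6. engineer Green and reactor-core Green cross ← the basement.
7. engineer Green and engineer Red cross → the rooftop.
8. reactor-core Blue crosses ← the basement.
9. reactor-core Green and reactor-core Red cross → the rooftop.
10. engineer Blue crosses ← the basement.
11. engineer Blue and reactor-core Blue cross → the rooftop.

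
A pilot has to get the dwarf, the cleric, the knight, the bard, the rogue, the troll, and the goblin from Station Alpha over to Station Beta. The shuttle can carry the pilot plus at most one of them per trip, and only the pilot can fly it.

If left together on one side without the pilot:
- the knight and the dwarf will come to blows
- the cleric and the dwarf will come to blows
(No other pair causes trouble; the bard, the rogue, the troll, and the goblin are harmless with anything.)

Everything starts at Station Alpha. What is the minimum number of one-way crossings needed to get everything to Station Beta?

15

Counting alone: the pilot can take at most 1 across per trip to Station Beta, so moving all 7 needs at least 7 loaded trips out, with a return between consecutive ones — at least 13 crossings.
The safety rule pushes this higher. Following every safe sequence of crossings, the most of the 7 that can be at Station Beta as the shuttle arrives there on crossing 13 is 6 — never all 7.
So no plan with fewer than 15 crossings exists, and this one achieves 15:
1. Pilot goes to Station Beta with the dwarf.  [Station Alpha: the bard, the cleric, the goblin, the knight, the rogue, the troll | Station Beta: the dwarf]
2. Pilot goes back to Station Alpha alone.  [Station Alpha: the bard, the cleric, the goblin, the knight, the rogue, the troll | Station Beta: the dwarf]
3. Pilot goes to Station Beta with the cleric.  [Station Alpha: the bard, the goblin, the knight, the rogue, the troll | Station Beta: the cleric, the dwarf]
4. Pilot goes back to Station Alpha with the dwarf.  [Station Alpha: the bard, the dwarf, the goblin, the knight, the rogue, the troll | Station Beta: the cleric]
5. Pilot goes to Station Beta with the knight.  [Station Alpha: the bard, the dwarf, the goblin, the rogue, the troll | Station Beta: the cleric, the knight]
6. Pilot goes back to Station Alpha alone.  [Station Alpha: the bard, the dwarf, the goblin, the rogue, the troll | Station Beta: the cleric, the knight]
7. Pilot goes to Station Beta with the bard.  [Station Alpha: the dwarf, the goblin, the rogue, the troll | Station Beta: the bard, the cleric, the knight]
8. Pilot goes back to Station Alpha alone.  [Station Alpha: the dwarf, the goblin, the rogue, the troll | Station Beta: the bard, the cleric, the knight]
9. Pilot goes to Station Beta with the rogue.  [Station Alpha: the dwarf, the goblin, the troll | Station Beta: the bard, the cleric, the knight, the rogue]
10. Pilot goes back to Station Alpha alone.  [Station Alpha: the dwarf, the goblin, the troll | Station Beta: the bard, the cleric, the knight, the rogue]
11. Pilot goes to Station Beta with the troll.  [Station Alpha: the dwarf, the goblin | Station Beta: the bard, the cleric, the knight, the rogue, the troll]
12. Pilot goes back to Station Alpha alone.  [Station Alpha: the dwarf, the goblin | Station Beta: the bard, the cleric, the knight, the rogue, the troll]
13. Pilot goes to Station Beta with the goblin.  [Station Alpha: the dwarf | Station Beta: the bard, the cleric, the goblin, the knight, the rogue, the troll]
14. Pilot goes back to Station Alpha alone.  [Station Alpha: the dwarf | Station Beta: the bard, the cleric, the goblin, the knight, the rogue, the troll]
15. Pilot goes to Station Beta with the dwarf.  [Station Alpha: — | Station Beta: the bard, the cleric, the dwarf, the goblin, the knight, the rogue, the troll]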